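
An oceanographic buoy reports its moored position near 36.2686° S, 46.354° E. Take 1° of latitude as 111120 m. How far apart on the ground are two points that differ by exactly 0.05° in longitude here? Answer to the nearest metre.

4480 metres

One degree of longitude here spans 111120 × cos 36.2686° = 111120 × 0.8063 ≈ 89590.8 m; 0.05° of that is 4479.54 m.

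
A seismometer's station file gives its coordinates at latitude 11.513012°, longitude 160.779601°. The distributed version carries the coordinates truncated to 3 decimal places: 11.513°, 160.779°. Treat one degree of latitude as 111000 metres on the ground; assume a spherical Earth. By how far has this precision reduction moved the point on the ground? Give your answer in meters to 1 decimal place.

65.4 meters

Δlat = 11.513012 − 11.513 = +0.000012°; Δlon = 160.779601 − 160.779 = +0.000601°.
N–S: 0.000012° × 111000 m/° = 1.332 m.
East–west at this latitude: 0.000601° × 111000 × cos 11.513° ≈ 0.000601 × 108767 = 65.3687 m.
Hypotenuse of the two orthogonal shifts: √(1.332² + 65.3687²) = 65.3823 m.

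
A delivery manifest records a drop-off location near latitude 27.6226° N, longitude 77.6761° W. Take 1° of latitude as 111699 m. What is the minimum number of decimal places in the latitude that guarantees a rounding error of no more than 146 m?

3

One degree of latitude covers 111699 m.
Rounding to N decimal places gives at most 0.5 × 10⁻ᴺ degrees of error, i.e. 0.5 × 10⁻ᴺ × 111699 m.
Need 0.5 × 111699 × 10⁻ᴺ ≤ 146 → 10⁻ᴺ ≤ 2.614e-03, so N ≥ 2.58.
So 3 decimal places suffice (55.8 m); 2 would allow up to 558 m.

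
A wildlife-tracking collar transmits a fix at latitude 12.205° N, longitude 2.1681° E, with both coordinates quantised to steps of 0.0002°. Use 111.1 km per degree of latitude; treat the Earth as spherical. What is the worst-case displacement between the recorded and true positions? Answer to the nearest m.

With a 0.0002° grid the true value lies within half a step, ±0.0002°/2 = ±0.0001°, of the stored one.
North–south component: 0.0001° × 111100 = 11.11 m.
East–west component at 12.205°: 0.0001° × 111100 × cos 12.205° ≈ 0.0001 × 108589 ≈ 10.8589 m.
The two errors are perpendicular, so the maximum displacement is √(11.11² + 10.8589²) ≈ 15.5354 m.

16 m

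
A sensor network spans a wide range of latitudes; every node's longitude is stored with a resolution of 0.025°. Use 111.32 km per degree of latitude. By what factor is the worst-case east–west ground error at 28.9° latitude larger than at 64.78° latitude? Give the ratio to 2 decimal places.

With a 0.025° grid the true value lies within half a step, ±0.025°/2 = ±0.0125°, of the stored one.
At 28.9°: 0.0125° × 111320 × cos 28.9° = 0.0125 × 111320 × 0.8755 ≈ 1218.2 m.
Error at 64.78° = 0.0125° × 111320 × cos 64.78° ≈ 1391.5 × 0.4261 = 592.91 m.
Ratio: 1218.2 / 592.91 = cos 28.9° / cos 64.78° ≈ 2.0546.

2.05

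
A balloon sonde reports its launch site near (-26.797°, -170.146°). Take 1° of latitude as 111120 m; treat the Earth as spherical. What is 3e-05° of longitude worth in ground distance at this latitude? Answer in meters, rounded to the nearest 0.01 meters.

One degree of longitude here spans 111120 × cos 26.797° = 111120 × 0.8926 ≈ 99186.8 m; 3e-05° of that is 2.9756 m.

2.98 meters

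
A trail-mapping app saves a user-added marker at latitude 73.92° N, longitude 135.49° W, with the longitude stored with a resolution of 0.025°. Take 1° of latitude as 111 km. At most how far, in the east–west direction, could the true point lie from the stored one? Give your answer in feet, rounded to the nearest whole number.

1261 feet

With a 0.025° grid the true value lies within half a step, ±0.025°/2 = ±0.0125°, of the stored one.
Parallels shrink by cos φ, so at 73.92° a degree of longitude is 111000 × 0.2770 ≈ 30744.7 m.
Maximum E–W displacement: 0.0125 × 30744.7 = 384.309 m.
Converting: 384.309 m × 3.2808 ft/m ≈ 1260.9 ft.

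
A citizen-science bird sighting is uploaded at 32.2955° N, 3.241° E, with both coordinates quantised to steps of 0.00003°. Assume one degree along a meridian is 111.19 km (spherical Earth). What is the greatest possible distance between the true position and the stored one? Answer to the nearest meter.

With a 0.00003° grid the true value lies within half a step, ±0.00003°/2 = ±1.5e-05°, of the stored one.
Latitude error → 1.5e-05 × 111190 = 1.66785 m along the meridian.
E–W at 32.2955°: 1.5e-05° × 111190 × cos 32.2955° = 1.5e-05 × 111190 × 0.8453 ≈ 1.40984 m.
Combining orthogonally: (1.66785² + 1.40984²)^½ ≈ 2.18389 m.

2 meters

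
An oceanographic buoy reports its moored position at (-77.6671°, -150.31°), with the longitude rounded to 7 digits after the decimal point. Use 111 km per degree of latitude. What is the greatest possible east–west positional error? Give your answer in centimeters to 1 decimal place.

Rounding to 7 decimal places leaves the longitude within ±5e-08° of the true value.
One degree of longitude at 77.6671° is 111000 × cos 77.6671° ≈ 111000 × 0.2136 = 23708.6 m.
Maximum E–W displacement: 5e-08 × 23708.6 = 0.00118543 m.
That is 0.00118543 m = 0.11854 cm.

0.1 centimeters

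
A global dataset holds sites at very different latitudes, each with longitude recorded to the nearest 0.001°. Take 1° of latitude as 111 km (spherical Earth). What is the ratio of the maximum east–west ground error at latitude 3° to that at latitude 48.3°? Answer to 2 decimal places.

Rounding to 3 decimal places leaves the longitude within ±0.0005° of the true value.
Error at 3° = 0.0005° × 111000 × cos 3° ≈ 55.5 × 0.9986 = 55.424 m.
Error at 48.3° = 0.0005° × 111000 × cos 48.3° ≈ 55.5 × 0.6652 = 36.92 m.
The ratio reduces to cos 3° / cos 48.3° = 0.9986/0.6652 ≈ 1.5012.

1.50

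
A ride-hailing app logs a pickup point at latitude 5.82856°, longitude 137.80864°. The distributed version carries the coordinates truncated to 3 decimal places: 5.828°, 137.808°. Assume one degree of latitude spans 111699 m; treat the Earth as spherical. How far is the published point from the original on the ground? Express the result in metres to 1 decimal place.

Δlat = 5.82856 − 5.828 = +0.00056°; Δlon = 137.80864 − 137.808 = +0.00064°.
North–south shift: 0.00056 × 111699 = 62.5514 m.
E–W at 5.828°: 0.00064° × 111699 × cos 5.828° = 0.00064 × 111699 × 0.9948 ≈ 71.1179 m.
Distance: √(62.5514² + 71.1179²) ≈ 94.7124 m.

94.7 metres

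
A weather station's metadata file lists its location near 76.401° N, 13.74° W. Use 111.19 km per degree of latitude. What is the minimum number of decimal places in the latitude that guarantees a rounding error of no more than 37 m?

One degree of latitude covers 111190 m.
Rounding to N decimal places gives at most 0.5 × 10⁻ᴺ degrees of error, i.e. 0.5 × 10⁻ᴺ × 111190 m.
Setting 55595 × 10⁻ᴺ ≤ 37 gives 10ᴺ ≥ 1503, i.e. N ≥ 3.18.
At 3 places the error can reach 55.6 m, but 4 places keeps it to 5.56 m.

4 decimal places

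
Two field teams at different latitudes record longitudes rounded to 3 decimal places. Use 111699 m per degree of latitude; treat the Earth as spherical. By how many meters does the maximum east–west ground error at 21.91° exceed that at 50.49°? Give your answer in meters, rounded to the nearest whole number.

16 meters

Rounding to 3 decimal places leaves the longitude within ±0.0005° of the true value.
Error at 21.91° = 0.0005° × 111699 × cos 21.91° ≈ 55.849 × 0.9278 = 51.816 m.
At 50.49°: 0.0005° × 111699 × cos 50.49° = 0.0005 × 111699 × 0.6362 ≈ 35.532 m.
So the lower-latitude error exceeds the higher by 51.816 − 35.532 = 16.283 m.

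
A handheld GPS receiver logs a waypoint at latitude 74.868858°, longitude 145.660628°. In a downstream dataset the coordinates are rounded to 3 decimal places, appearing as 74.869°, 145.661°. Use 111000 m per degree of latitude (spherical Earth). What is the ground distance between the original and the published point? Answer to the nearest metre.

The latitude changed by -0.000142° and the longitude by -0.000372°.
N–S: -0.000142° × 111000 m/° = -15.762 m.
East–west at this latitude: -0.000372° × 111000 × cos 74.869° ≈ -0.000372 × 28974 = -10.7783 m.
Combined displacement = (15.762² + 10.7783²)^½ ≈ 19.0948 m.

19 metres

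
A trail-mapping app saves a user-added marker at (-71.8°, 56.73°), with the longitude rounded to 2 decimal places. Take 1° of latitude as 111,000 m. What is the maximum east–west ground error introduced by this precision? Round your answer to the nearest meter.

173 meters

Rounding to 2 decimal places leaves the longitude within ±0.005° of the true value.
Parallels shrink by cos φ, so at 71.8° a degree of longitude is 111000 × 0.3123 ≈ 34669.2 m.
Maximum E–W displacement: 0.005 × 34669.2 = 173.346 m.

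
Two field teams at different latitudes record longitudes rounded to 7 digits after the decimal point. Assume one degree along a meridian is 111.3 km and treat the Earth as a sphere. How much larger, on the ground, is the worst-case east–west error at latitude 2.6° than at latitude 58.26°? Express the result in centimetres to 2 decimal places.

0.26 centimetres

Rounding to 7 decimal places leaves the longitude within ±5e-08° of the true value.
Error at 2.6° = 5e-08° × 111300 × cos 2.6° ≈ 0.005565 × 0.9990 = 0.0055593 m.
At 58.26°: 5e-08° × 111300 × cos 58.26° = 5e-08 × 111300 × 0.5261 ≈ 0.0029276 m.
Difference: 0.0055593 − 0.0029276 = 0.0026317 m.
That is 0.00263172 m = 0.26317 cm.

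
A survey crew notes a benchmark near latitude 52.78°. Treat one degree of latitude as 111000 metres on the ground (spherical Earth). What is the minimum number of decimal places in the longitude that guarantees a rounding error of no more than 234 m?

At 52.78° one degree of longitude covers 111000 × cos 52.78° ≈ 111000 × 0.6049 ≈ 67141.4 m.
Rounding to N decimal places gives at most 0.5 × 10⁻ᴺ degrees of error, i.e. 0.5 × 10⁻ᴺ × 67141.4 m.
Need 0.5 × 67141.4 × 10⁻ᴺ ≤ 234 → 10⁻ᴺ ≤ 6.970e-03, so N ≥ 2.16.
At 2 places the error can reach 336 m, but 3 places keeps it to 33.6 m.

3 decimal places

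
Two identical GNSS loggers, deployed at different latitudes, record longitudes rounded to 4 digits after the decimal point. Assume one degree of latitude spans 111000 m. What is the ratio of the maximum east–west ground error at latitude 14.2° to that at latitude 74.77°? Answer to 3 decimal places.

3.690

Rounding to 4 decimal places leaves the longitude within ±5e-05° of the true value.
Error at 14.2° = 5e-05° × 111000 × cos 14.2° ≈ 5.55 × 0.9694 = 5.3804 m.
At 74.77°: 5e-05° × 111000 × cos 74.77° = 5e-05 × 111000 × 0.2627 ≈ 1.458 m.
Ratio: 5.3804 / 1.458 = cos 14.2° / cos 74.77° ≈ 3.6904.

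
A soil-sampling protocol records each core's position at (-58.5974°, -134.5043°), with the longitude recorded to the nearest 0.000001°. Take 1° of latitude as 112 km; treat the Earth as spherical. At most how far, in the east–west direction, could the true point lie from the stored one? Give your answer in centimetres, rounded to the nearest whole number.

3 centimetres

Rounding to 6 decimal places leaves the longitude within ±5e-07° of the true value.
At latitude 58.5974° a degree of longitude spans 112000 m × cos 58.5974° = 112000 × 0.5210 ≈ 58357.4 m.
East–west error: 5e-07° × 58357.4 m/° ≈ 0.0291787 m.
That is 0.0291787 m = 2.9179 cm.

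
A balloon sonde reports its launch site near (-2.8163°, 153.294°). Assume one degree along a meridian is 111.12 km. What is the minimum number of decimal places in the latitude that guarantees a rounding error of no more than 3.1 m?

5 decimal places

One degree of latitude covers 111120 m.
N decimal places → at most half a unit in the last place, 0.5 × 10⁻ᴺ° = 111120/2 × 10⁻ᴺ m.
Setting 55560 × 10⁻ᴺ ≤ 3.1 gives 10ᴺ ≥ 1.792e+04, i.e. N ≥ 4.25.
So 5 decimal places suffice (0.556 m); 4 would allow up to 5.56 m.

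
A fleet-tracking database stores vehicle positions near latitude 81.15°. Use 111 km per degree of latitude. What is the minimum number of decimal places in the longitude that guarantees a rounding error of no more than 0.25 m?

5

At 81.15° one degree of longitude covers 111000 × cos 81.15° ≈ 111000 × 0.1538 ≈ 17077.1 m.
Rounding to N decimal places gives at most 0.5 × 10⁻ᴺ degrees of error, i.e. 0.5 × 10⁻ᴺ × 17077.1 m.
Setting 8538.57 × 10⁻ᴺ ≤ 0.25 gives 10ᴺ ≥ 3.415e+04, i.e. N ≥ 4.53.
So 5 decimal places suffice (0.0854 m); 4 would allow up to 0.854 m.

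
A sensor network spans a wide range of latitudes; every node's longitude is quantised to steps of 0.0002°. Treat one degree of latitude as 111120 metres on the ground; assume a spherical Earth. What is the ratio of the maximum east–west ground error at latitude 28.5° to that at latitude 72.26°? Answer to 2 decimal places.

2.88

With a 0.0002° grid the true value lies within half a step, ±0.0002°/2 = ±0.0001°, of the stored one.
Error at 28.5° = 0.0001° × 111120 × cos 28.5° ≈ 11.112 × 0.8788 = 9.7654 m.
At 72.26°: 0.0001° × 111120 × cos 72.26° = 0.0001 × 111120 × 0.3047 ≈ 3.3858 m.
Ratio: 9.7654 / 3.3858 = cos 28.5° / cos 72.26° ≈ 2.8842.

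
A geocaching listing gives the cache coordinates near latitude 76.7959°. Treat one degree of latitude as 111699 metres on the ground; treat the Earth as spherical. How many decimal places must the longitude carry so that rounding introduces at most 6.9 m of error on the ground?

4

At 76.7959° one degree of longitude covers 111699 × cos 76.7959° ≈ 111699 × 0.2284 ≈ 25514.3 m.
With N decimal places the half-ulp bound is 0.5·10⁻ᴺ°, or 0.5·10⁻ᴺ × 25514.3 m on the ground.
Setting 12757.2 × 10⁻ᴺ ≤ 6.9 gives 10ᴺ ≥ 1849, i.e. N ≥ 3.27.
At 3 places the error can reach 12.8 m, but 4 places keeps it to 1.28 m.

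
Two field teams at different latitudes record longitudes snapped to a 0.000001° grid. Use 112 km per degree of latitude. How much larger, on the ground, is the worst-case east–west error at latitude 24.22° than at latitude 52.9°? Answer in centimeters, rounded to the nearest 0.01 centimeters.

1.73 centimeters

With a 0.000001° grid the true value lies within half a step, ±0.000001°/2 = ±5e-07°, of the stored one.
At 24.22°: 5e-07° × 112000 × cos 24.22° = 5e-07 × 112000 × 0.9120 ≈ 0.051071 m.
Error at 52.9° = 5e-07° × 112000 × cos 52.9° ≈ 0.056 × 0.6032 = 0.03378 m.
Difference: 0.051071 − 0.03378 = 0.017291 m.
That is 0.0172911 m = 1.7291 cm.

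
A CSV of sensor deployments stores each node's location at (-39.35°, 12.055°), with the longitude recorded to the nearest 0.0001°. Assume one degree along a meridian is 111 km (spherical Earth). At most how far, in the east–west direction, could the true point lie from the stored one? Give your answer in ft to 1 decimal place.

14.1 ft

Rounding to 4 decimal places leaves the longitude within ±5e-05° of the true value.
One degree of longitude at 39.35° is 111000 × cos 39.35° ≈ 111000 × 0.7733 = 85834.9 m.
East–west error: 5e-05° × 85834.9 m/° ≈ 4.29174 m.
In feet: 4.29174 m ÷ 0.3048 ≈ 14.081 ft.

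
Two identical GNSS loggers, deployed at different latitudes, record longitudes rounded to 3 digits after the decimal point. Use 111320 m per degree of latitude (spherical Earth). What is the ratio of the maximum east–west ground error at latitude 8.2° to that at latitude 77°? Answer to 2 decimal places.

Rounding to 3 decimal places leaves the longitude within ±0.0005° of the true value.
At 8.2°: 0.0005° × 111320 × cos 8.2° = 0.0005 × 111320 × 0.9898 ≈ 55.091 m.
Error at 77° = 0.0005° × 111320 × cos 77° ≈ 55.66 × 0.2250 = 12.521 m.
Ratio: 55.091 / 12.521 = cos 8.2° / cos 77° ≈ 4.4000.

4.40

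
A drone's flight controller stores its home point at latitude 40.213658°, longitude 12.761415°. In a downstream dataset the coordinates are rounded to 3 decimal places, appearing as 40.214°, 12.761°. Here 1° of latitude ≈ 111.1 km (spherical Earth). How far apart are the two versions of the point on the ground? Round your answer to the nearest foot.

Δlat = 40.213658 − 40.214 = -0.000342°; Δlon = 12.761415 − 12.761 = +0.000415°.
N–S: -0.000342° × 111100 m/° = -37.9962 m.
E–W at 40.214°: 0.000415° × 111100 × cos 40.214° = 0.000415 × 111100 × 0.7636 ≈ 35.2087 m.
Combined displacement = (37.9962² + 35.2087²)^½ ≈ 51.8012 m.
In feet: 51.8012 m ÷ 0.3048 ≈ 169.95 ft.

170 feet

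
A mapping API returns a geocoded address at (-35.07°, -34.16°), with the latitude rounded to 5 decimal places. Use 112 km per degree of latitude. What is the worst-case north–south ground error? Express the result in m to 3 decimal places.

Rounding to 5 decimal places leaves the latitude within ±5e-06° of the true value.
So the N–S error is at most 5e-06 × 112000 = 0.56 m.

0.560 m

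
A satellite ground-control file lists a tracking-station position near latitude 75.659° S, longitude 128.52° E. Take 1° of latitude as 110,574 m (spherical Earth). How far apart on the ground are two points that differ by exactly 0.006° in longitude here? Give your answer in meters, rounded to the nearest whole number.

164 meters

One degree of longitude here spans 110574 × cos 75.659° = 110574 × 0.2477 ≈ 27388.3 m; 0.006° of that is 164.33 m.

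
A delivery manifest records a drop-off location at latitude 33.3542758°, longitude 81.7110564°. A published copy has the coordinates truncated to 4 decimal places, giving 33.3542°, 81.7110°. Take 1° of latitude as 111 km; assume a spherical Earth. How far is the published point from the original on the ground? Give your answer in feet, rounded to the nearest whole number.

33 feet

The latitude changed by +0.0000758° and the longitude by +0.0000564°.
N–S: 0.0000758° × 111000 m/° = 8.4138 m.
E–W at 33.3542°: 0.0000564° × 111000 × cos 33.3542° = 0.0000564 × 111000 × 0.8353 ≈ 5.22923 m.
Distance: √(8.4138² + 5.22923²) ≈ 9.90641 m.
In feet: 9.90641 m ÷ 0.3048 ≈ 32.501 ft.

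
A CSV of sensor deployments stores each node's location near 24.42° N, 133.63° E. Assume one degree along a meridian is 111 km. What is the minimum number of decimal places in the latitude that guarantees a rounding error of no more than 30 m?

One degree of latitude covers 111000 m.
N decimal places → at most half a unit in the last place, 0.5 × 10⁻ᴺ° = 111000/2 × 10⁻ᴺ m.
Need 0.5 × 111000 × 10⁻ᴺ ≤ 30 → 10⁻ᴺ ≤ 5.405e-04, so N ≥ 3.27.
N = 3 would give 55.5 m (too coarse); N = 4 gives 5.55 m ≤ 30 m.

4 decimal places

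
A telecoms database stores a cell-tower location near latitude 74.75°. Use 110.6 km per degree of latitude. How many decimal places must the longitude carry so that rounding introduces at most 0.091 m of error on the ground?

6 decimal places

At 74.75° one degree of longitude covers 110600 × cos 74.75° ≈ 110600 × 0.2630 ≈ 29091.3 m.
N decimal places → at most half a unit in the last place, 0.5 × 10⁻ᴺ° = 29091.3/2 × 10⁻ᴺ m.
Setting 14545.6 × 10⁻ᴺ ≤ 0.091 gives 10ᴺ ≥ 1.598e+05, i.e. N ≥ 5.20.
At 5 places the error can reach 0.145 m, but 6 places keeps it to 0.0145 m.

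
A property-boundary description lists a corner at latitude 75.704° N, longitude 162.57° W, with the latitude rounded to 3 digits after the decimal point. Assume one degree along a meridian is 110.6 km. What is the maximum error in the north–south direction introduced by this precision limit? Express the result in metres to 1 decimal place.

Rounding to 3 decimal places leaves the latitude within ±0.0005° of the true value.
So the N–S error is at most 0.0005 × 110600 = 55.3 m.

55.3 metres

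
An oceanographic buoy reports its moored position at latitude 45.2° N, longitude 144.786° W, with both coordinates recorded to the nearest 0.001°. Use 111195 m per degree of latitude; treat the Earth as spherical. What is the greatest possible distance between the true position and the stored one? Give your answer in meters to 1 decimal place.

Rounding to 3 decimal places leaves each coordinate within ±0.0005° of the true value.
Latitude error → 0.0005 × 111195 = 55.5975 m along the meridian.
E–W at 45.2°: 0.0005° × 111195 × cos 45.2° = 0.0005 × 111195 × 0.7046 ≈ 39.1759 m.
The two errors are perpendicular, so the maximum displacement is √(55.5975² + 39.1759²) ≈ 68.0135 m.

68.0 meters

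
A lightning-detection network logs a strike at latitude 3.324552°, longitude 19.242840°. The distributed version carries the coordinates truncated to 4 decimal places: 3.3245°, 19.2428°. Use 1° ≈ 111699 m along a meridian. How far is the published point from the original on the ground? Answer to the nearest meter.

Δlat = 3.324552 − 3.3245 = +0.000052°; Δlon = 19.242840 − 19.2428 = +0.000040°.
N–S: 0.000052° × 111699 m/° = 5.80835 m.
East–west at this latitude: 0.000040° × 111699 × cos 3.3245° ≈ 0.000040 × 111511 = 4.46044 m.
Distance: √(5.80835² + 4.46044²) ≈ 7.32342 m.

7 meters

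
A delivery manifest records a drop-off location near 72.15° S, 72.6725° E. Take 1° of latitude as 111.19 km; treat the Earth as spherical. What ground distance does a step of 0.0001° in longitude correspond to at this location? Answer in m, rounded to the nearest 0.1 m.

One degree of longitude here spans 111190 × cos 72.15° = 111190 × 0.3065 ≈ 34082.6 m; 0.0001° of that is 3.40826 m.

3.4 m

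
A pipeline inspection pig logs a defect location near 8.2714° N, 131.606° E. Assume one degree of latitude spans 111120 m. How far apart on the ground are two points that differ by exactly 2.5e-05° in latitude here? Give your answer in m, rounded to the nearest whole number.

3 m

2.5e-05° × 111120 m/° = 2.778 m.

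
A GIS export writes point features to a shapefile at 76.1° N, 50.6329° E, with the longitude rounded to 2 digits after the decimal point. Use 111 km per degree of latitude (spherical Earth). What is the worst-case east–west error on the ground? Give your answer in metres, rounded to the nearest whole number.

133 metres

Rounding to 2 decimal places leaves the longitude within ±0.005° of the true value.
At latitude 76.1° a degree of longitude spans 111000 m × cos 76.1° = 111000 × 0.2402 ≈ 26665.3 m.
Maximum E–W displacement: 0.005 × 26665.3 = 133.327 m.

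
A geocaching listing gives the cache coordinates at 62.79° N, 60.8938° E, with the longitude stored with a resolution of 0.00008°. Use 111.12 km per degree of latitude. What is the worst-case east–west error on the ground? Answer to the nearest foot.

With a 0.00008° grid the true value lies within half a step, ±0.00008°/2 = ±4e-05°, of the stored one.
Parallels shrink by cos φ, so at 62.79° a degree of longitude is 111120 × 0.4573 ≈ 50810 m.
Maximum E–W displacement: 4e-05 × 50810 = 2.0324 m.
Converting: 2.0324 m × 3.2808 ft/m ≈ 6.668 ft.

7 feet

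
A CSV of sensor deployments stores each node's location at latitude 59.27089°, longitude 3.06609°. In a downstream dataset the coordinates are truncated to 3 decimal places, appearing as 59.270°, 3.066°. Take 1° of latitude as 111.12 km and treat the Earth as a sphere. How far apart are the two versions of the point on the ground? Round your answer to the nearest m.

Δlat = 59.27089 − 59.270 = +0.00089°; Δlon = 3.06609 − 3.066 = +0.00009°.
N–S: 0.00089° × 111120 m/° = 98.8968 m.
East–west at this latitude: 0.00009° × 111120 × cos 59.27° ≈ 0.00009 × 56781.5 = 5.11034 m.
Hypotenuse of the two orthogonal shifts: √(98.8968² + 5.11034²) = 99.0287 m.

99 m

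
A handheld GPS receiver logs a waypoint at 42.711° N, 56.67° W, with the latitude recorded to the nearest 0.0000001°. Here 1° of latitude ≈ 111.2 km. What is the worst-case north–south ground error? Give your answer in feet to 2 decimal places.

Rounding to 7 decimal places leaves the latitude within ±5e-08° of the true value.
So the N–S error is at most 5e-08 × 111200 = 0.00556 m.
In feet: 0.00556 m ÷ 0.3048 ≈ 0.018241 ft.

0.02 feet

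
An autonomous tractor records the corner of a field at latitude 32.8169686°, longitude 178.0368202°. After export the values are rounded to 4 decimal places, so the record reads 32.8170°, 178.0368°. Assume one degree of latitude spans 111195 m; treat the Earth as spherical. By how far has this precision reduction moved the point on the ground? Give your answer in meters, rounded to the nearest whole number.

The latitude changed by -0.0000314° and the longitude by +0.0000202°.
North–south shift: -0.0000314 × 111195 = -3.49152 m.
East–west at this latitude: 0.0000202° × 111195 × cos 32.817° ≈ 0.0000202 × 93448.9 = 1.88767 m.
Combined displacement = (3.49152² + 1.88767²)^½ ≈ 3.96913 m.

4 meters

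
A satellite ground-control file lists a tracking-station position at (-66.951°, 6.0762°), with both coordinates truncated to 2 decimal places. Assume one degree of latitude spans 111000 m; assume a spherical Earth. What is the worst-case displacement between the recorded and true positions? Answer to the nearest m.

1192 m

Truncating at 2 decimal places can drop up to a full unit in the last place, so each coordinate may be off by as much as 0.01°.
N–S: 0.01° × 111000 m/° = 1110 m.
E–W at 66.951°: 0.01° × 111000 × cos 66.951° = 0.01 × 111000 × 0.3915 ≈ 434.585 m.
Worst case both components are at the extreme and orthogonal: √(1110² + 434.585²) ≈ 1192.04 m.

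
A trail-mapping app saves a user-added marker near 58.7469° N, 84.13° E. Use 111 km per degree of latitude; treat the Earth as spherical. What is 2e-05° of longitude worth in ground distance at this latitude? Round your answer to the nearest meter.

1 meters

2e-05° of longitude at 58.7469° is 2e-05 × 111000 × cos 58.7469° ≈ 2e-05 × 57589 = 1.15178 m.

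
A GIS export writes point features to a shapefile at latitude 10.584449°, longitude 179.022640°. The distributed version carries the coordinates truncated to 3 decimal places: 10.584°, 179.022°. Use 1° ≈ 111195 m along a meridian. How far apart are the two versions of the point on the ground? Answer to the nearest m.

86 m

The latitude changed by +0.000449° and the longitude by +0.000640°.
N–S: 0.000449° × 111195 m/° = 49.9266 m.
E–W at 10.584°: 0.000640° × 111195 × cos 10.584° = 0.000640 × 111195 × 0.9830 ≈ 69.9541 m.
Distance: √(49.9266² + 69.9541²) ≈ 85.9432 m.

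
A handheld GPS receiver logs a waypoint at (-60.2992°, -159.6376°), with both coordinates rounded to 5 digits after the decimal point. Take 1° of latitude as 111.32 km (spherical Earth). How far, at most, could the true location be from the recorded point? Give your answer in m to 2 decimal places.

Rounding to 5 decimal places leaves each coordinate within ±5e-06° of the true value.
North–south component: 5e-06° × 111320 = 0.5566 m.
East–west component at 60.2992°: 5e-06° × 111320 × cos 60.2992° ≈ 5e-06 × 55155.8 ≈ 0.275779 m.
The two errors are perpendicular, so the maximum displacement is √(0.5566² + 0.275779²) ≈ 0.621174 m.

0.62 m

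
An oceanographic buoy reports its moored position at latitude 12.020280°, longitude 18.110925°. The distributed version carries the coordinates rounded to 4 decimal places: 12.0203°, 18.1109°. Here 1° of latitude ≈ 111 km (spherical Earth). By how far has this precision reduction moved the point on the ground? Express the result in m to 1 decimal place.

3.5 m

The latitude changed by -0.000020° and the longitude by +0.000025°.
North–south shift: -0.000020 × 111000 = -2.22 m.
E–W at 12.0203°: 0.000025° × 111000 × cos 12.0203° = 0.000025 × 111000 × 0.9781 ≈ 2.71416 m.
Combined displacement = (2.22² + 2.71416²)^½ ≈ 3.50643 m.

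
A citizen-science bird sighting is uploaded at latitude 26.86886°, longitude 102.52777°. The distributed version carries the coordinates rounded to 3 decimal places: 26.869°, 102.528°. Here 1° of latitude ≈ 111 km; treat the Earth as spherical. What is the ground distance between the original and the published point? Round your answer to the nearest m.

Δlat = 26.86886 − 26.869 = -0.00014°; Δlon = 102.52777 − 102.528 = -0.00023°.
N–S: -0.00014° × 111000 m/° = -15.54 m.
E–W at 26.869°: -0.00023° × 111000 × cos 26.869° = -0.00023 × 111000 × 0.8920 ≈ -22.7738 m.
Hypotenuse of the two orthogonal shifts: √(15.54² + 22.7738²) = 27.5706 m.

28 m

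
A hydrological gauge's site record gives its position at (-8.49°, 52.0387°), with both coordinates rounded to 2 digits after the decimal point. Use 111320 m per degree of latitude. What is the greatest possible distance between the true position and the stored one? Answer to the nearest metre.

Rounding to 2 decimal places leaves each coordinate within ±0.005° of the true value.
North–south component: 0.005° × 111320 = 556.6 m.
East–west component at 8.49°: 0.005° × 111320 × cos 8.49° ≈ 0.005 × 110100 ≈ 550.501 m.
Worst case both components are at the extreme and orthogonal: √(556.6² + 550.501²) ≈ 782.85 m.

783 metres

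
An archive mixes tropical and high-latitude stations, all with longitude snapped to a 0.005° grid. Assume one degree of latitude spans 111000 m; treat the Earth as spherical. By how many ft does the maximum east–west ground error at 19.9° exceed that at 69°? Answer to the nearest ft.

With a 0.005° grid the true value lies within half a step, ±0.005°/2 = ±0.0025°, of the stored one.
At 19.9°: 0.0025° × 111000 × cos 19.9° = 0.0025 × 111000 × 0.9403 ≈ 260.93 m.
Error at 69° = 0.0025° × 111000 × cos 69° ≈ 277.5 × 0.3584 = 99.447 m.
So the lower-latitude error exceeds the higher by 260.93 − 99.447 = 161.48 m.
In feet: 161.483 m ÷ 0.3048 ≈ 529.8 ft.

530 ft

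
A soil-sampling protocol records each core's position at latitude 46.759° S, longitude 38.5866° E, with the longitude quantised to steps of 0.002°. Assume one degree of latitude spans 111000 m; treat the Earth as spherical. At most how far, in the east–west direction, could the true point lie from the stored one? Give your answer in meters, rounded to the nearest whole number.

76 meters

With a 0.002° grid the true value lies within half a step, ±0.002°/2 = ±0.001°, of the stored one.
At latitude 46.759° a degree of longitude spans 111000 m × cos 46.759° = 111000 × 0.6851 ≈ 76042.6 m.
So at most 0.001° × 76042.6 ≈ 76.0426 m east–west.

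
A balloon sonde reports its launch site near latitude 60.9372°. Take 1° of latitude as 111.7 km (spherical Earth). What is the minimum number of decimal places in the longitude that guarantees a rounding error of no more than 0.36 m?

At 60.9372° one degree of longitude covers 111700 × cos 60.9372° ≈ 111700 × 0.4858 ≈ 54260.3 m.
N decimal places → at most half a unit in the last place, 0.5 × 10⁻ᴺ° = 54260.3/2 × 10⁻ᴺ m.
Setting 27130.1 × 10⁻ᴺ ≤ 0.36 gives 10ᴺ ≥ 7.536e+04, i.e. N ≥ 4.88.
So 5 decimal places suffice (0.271 m); 4 would allow up to 2.71 m.

5 decimal places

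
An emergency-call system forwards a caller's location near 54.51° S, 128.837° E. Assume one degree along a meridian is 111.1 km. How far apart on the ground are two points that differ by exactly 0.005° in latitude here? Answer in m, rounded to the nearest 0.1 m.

Along a meridian 0.005° is 0.005 × 111100 = 555.5 m.

555.5 m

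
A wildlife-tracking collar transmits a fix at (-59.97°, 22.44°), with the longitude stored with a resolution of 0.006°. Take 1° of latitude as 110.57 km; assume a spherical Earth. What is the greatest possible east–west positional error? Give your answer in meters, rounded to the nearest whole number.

166 meters

With a 0.006° grid the true value lies within half a step, ±0.006°/2 = ±0.003°, of the stored one.
At latitude 59.97° a degree of longitude spans 110570 m × cos 59.97° = 110570 × 0.5005 ≈ 55335.1 m.
So at most 0.003° × 55335.1 ≈ 166.005 m east–west.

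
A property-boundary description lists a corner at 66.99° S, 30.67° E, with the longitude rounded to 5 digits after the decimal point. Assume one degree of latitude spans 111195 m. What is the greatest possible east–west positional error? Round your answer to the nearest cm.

22 cm

Rounding to 5 decimal places leaves the longitude within ±5e-06° of the true value.
At latitude 66.99° a degree of longitude spans 111195 m × cos 66.99° = 111195 × 0.3909 ≈ 43465.2 m.
Maximum E–W displacement: 5e-06 × 43465.2 = 0.217326 m.
That is 0.217326 m = 21.733 cm.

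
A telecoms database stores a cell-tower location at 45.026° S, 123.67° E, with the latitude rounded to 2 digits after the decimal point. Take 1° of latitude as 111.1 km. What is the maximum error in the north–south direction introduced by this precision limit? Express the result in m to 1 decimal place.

555.5 m

Rounding to 2 decimal places leaves the latitude within ±0.005° of the true value.
Along the meridian that is 0.005° × 111100 m/° = 555.5 m.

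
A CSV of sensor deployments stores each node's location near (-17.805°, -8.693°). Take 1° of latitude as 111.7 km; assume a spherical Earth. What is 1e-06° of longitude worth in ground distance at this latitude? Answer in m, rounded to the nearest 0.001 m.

At 17.805° a degree of longitude is 111700 × cos 17.805° ≈ 106350 m, so 1e-06° corresponds to 0.10635 m.

0.106 m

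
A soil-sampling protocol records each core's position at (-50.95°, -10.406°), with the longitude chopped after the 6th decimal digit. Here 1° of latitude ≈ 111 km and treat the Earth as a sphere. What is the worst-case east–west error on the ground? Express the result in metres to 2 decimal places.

0.07 metres

Truncating at 6 decimal places can drop up to a full unit in the last place, so the longitude may be off by as much as 1e-06°.
Parallels shrink by cos φ, so at 50.95° a degree of longitude is 111000 × 0.6300 ≈ 69929.8 m.
East–west error: 1e-06° × 69929.8 m/° ≈ 0.0699298 m.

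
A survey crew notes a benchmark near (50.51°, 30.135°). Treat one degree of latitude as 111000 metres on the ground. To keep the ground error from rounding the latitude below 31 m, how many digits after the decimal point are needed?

One degree of latitude covers 111000 m.
N decimal places → at most half a unit in the last place, 0.5 × 10⁻ᴺ° = 111000/2 × 10⁻ᴺ m.
Setting 55500 × 10⁻ᴺ ≤ 31 gives 10ᴺ ≥ 1790, i.e. N ≥ 3.25.
N = 3 would give 55.5 m (too coarse); N = 4 gives 5.55 m ≤ 31 m.

4 decimal places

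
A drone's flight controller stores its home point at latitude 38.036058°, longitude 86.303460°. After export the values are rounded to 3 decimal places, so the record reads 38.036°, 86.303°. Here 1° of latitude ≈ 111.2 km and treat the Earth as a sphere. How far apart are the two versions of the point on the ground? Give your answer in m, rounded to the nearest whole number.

The latitude changed by +0.000058° and the longitude by +0.000460°.
North–south shift: 0.000058 × 111200 = 6.4496 m.
East–west at this latitude: 0.000460° × 111200 × cos 38.036° ≈ 0.000460 × 87583.8 = 40.2885 m.
Hypotenuse of the two orthogonal shifts: √(6.4496² + 40.2885²) = 40.8015 m.

41 m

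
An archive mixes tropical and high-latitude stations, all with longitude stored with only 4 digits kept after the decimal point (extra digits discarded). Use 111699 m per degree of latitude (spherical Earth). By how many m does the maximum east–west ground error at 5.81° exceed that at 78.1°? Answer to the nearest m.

9 m

Truncating at 4 decimal places can drop up to a full unit in the last place, so the longitude may be off by as much as 0.0001°.
At 5.81°: 0.0001° × 111699 × cos 5.81° = 0.0001 × 111699 × 0.9949 ≈ 11.113 m.
Error at 78.1° = 0.0001° × 111699 × cos 78.1° ≈ 11.17 × 0.2062 = 2.3033 m.
Difference: 11.113 − 2.3033 = 8.8092 m.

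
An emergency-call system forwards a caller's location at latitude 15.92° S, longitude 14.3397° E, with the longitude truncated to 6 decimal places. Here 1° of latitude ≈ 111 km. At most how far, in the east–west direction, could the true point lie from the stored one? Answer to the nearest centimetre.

11 centimetres

Truncating at 6 decimal places can drop up to a full unit in the last place, so the longitude may be off by as much as 1e-06°.
One degree of longitude at 15.92° is 111000 × cos 15.92° ≈ 111000 × 0.9616 = 106743 m.
So at most 1e-06° × 106743 ≈ 0.106743 m east–west.
That is 0.106743 m = 10.674 cm.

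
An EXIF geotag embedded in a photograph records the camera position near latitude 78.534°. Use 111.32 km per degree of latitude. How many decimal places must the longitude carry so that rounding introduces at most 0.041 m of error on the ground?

At 78.534° one degree of longitude covers 111320 × cos 78.534° ≈ 111320 × 0.1988 ≈ 22128.9 m.
Rounding to N decimal places gives at most 0.5 × 10⁻ᴺ degrees of error, i.e. 0.5 × 10⁻ᴺ × 22128.9 m.
Need 0.5 × 22128.9 × 10⁻ᴺ ≤ 0.041 → 10⁻ᴺ ≤ 3.706e-06, so N ≥ 5.43.
So 6 decimal places suffice (0.0111 m); 5 would allow up to 0.111 m.

6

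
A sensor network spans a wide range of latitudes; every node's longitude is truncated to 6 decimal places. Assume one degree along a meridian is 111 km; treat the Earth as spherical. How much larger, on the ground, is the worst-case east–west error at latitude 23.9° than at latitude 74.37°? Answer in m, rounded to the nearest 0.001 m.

Truncating at 6 decimal places can drop up to a full unit in the last place, so the longitude may be off by as much as 1e-06°.
At 23.9°: 1e-06° × 111000 × cos 23.9° = 1e-06 × 111000 × 0.9143 ≈ 0.10148 m.
Error at 74.37° = 1e-06° × 111000 × cos 74.37° ≈ 0.111 × 0.2694 = 0.029906 m.
So the lower-latitude error exceeds the higher by 0.10148 − 0.029906 = 0.071576 m.

0.072 m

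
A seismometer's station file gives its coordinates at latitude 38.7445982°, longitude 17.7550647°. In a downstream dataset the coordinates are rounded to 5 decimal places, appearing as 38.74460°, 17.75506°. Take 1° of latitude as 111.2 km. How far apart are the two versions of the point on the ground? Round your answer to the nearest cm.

45 cm

The latitude changed by -0.0000018° and the longitude by +0.0000047°.
North–south shift: -0.0000018 × 111200 = -0.20016 m.
E–W at 38.7446°: 0.0000047° × 111200 × cos 38.7446° = 0.0000047 × 111200 × 0.7799 ≈ 0.40763 m.
Distance: √(0.20016² + 0.40763²) ≈ 0.454121 m.
That is 0.454121 m = 45.412 cm.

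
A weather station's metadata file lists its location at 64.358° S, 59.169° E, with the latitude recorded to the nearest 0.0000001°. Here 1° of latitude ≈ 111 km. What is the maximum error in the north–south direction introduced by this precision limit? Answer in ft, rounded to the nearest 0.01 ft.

Rounding to 7 decimal places leaves the latitude within ±5e-08° of the true value.
So the N–S error is at most 5e-08 × 111000 = 0.00555 m.
Converting: 0.00555 m × 3.2808 ft/m ≈ 0.018209 ft.

0.02 ft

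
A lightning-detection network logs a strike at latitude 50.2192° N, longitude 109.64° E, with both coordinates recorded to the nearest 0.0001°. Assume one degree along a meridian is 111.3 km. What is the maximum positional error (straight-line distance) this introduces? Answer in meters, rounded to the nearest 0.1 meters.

6.6 meters

Rounding to 4 decimal places leaves each coordinate within ±5e-05° of the true value.
North–south component: 5e-05° × 111300 = 5.565 m.
Longitude error → 5e-05 × 111300 × cos 50.2192° = 5e-05 × 111300 × 0.6399 ≈ 3.56078 m.
Worst case both components are at the extreme and orthogonal: √(5.565² + 3.56078²) ≈ 6.60669 m.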